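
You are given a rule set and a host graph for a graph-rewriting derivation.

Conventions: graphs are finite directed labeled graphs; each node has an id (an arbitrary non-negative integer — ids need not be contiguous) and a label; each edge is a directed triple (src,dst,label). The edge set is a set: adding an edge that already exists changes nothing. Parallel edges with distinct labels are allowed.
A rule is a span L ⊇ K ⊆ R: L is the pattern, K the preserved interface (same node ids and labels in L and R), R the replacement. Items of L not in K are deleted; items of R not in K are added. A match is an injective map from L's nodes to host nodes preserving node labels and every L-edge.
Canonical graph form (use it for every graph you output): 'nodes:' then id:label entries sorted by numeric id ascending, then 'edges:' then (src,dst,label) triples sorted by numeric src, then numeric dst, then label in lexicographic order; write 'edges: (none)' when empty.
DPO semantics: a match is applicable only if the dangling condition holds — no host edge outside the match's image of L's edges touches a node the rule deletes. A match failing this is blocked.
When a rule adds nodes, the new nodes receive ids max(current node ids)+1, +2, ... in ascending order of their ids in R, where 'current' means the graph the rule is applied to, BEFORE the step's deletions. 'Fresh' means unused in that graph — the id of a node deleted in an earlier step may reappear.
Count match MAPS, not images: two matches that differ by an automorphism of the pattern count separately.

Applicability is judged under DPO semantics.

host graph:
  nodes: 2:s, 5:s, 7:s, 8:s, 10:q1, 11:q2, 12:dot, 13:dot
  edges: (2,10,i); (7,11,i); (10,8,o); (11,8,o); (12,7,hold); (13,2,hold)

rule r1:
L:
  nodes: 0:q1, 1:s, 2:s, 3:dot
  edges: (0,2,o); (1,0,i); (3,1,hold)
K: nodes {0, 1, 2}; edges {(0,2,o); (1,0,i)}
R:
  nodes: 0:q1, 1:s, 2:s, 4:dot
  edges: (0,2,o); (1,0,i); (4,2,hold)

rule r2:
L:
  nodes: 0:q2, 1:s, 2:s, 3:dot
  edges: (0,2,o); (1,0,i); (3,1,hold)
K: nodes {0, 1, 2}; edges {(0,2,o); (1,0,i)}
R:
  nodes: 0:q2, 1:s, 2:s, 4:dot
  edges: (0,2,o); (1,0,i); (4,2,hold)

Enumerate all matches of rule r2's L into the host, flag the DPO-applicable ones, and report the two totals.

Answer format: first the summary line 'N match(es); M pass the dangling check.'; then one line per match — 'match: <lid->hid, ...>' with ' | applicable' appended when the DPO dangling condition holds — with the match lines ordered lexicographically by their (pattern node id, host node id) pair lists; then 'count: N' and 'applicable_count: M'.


1 match(es); 1 pass the dangling check.
match: 0->11, 1->7, 2->8, 3->12 | applicable
count: 1
applicable_count: 1


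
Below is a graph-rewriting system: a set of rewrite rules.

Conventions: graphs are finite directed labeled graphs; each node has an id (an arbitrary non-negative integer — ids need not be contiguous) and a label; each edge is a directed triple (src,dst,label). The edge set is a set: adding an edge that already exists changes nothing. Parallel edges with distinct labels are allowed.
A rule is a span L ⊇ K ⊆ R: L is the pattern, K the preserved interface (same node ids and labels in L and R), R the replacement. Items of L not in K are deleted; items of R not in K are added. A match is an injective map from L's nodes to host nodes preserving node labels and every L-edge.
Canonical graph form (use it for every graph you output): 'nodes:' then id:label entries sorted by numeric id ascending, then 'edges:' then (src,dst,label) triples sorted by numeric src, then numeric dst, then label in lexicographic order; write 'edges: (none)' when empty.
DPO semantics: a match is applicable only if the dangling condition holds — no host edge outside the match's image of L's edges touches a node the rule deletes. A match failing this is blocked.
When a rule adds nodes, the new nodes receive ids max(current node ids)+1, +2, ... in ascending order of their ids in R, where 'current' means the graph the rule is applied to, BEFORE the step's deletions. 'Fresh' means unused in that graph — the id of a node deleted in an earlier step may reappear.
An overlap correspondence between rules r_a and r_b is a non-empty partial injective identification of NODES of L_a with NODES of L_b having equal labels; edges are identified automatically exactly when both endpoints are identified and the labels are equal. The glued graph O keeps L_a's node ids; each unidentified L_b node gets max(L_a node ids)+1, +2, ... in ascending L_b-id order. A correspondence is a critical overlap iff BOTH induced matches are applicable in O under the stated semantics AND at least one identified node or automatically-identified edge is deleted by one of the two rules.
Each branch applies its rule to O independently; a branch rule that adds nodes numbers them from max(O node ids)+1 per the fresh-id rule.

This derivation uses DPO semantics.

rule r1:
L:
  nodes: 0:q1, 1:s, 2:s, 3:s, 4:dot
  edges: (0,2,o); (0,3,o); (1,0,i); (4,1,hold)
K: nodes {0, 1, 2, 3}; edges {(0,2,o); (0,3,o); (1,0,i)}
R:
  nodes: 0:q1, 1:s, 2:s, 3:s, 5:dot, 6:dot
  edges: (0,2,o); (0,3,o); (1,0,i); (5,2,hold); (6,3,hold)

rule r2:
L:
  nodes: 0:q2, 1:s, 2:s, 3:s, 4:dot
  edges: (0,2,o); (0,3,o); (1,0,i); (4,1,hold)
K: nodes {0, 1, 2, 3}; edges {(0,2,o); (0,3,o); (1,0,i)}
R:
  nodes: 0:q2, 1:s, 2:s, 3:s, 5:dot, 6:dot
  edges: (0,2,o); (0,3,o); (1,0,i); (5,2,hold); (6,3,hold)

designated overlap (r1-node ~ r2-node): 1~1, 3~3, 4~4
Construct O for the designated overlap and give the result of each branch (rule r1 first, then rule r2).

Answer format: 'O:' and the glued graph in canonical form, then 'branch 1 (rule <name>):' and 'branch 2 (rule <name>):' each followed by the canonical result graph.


O:
nodes: 0:q1, 1:s, 2:s, 3:s, 4:dot, 5:q2, 6:s
edges: (0,2,o); (0,3,o); (1,0,i); (1,5,i); (4,1,hold); (5,3,o); (5,6,o)
branch 1 (rule r1):
nodes: 0:q1, 1:s, 2:s, 3:s, 5:q2, 6:s, 7:dot, 8:dot
edges: (0,2,o); (0,3,o); (1,0,i); (1,5,i); (5,3,o); (5,6,o); (7,2,hold); (8,3,hold)
branch 2 (rule r2):
nodes: 0:q1, 1:s, 2:s, 3:s, 5:q2, 6:s, 7:dot, 8:dot
edges: (0,2,o); (0,3,o); (1,0,i); (1,5,i); (5,3,o); (5,6,o); (7,6,hold); (8,3,hold)


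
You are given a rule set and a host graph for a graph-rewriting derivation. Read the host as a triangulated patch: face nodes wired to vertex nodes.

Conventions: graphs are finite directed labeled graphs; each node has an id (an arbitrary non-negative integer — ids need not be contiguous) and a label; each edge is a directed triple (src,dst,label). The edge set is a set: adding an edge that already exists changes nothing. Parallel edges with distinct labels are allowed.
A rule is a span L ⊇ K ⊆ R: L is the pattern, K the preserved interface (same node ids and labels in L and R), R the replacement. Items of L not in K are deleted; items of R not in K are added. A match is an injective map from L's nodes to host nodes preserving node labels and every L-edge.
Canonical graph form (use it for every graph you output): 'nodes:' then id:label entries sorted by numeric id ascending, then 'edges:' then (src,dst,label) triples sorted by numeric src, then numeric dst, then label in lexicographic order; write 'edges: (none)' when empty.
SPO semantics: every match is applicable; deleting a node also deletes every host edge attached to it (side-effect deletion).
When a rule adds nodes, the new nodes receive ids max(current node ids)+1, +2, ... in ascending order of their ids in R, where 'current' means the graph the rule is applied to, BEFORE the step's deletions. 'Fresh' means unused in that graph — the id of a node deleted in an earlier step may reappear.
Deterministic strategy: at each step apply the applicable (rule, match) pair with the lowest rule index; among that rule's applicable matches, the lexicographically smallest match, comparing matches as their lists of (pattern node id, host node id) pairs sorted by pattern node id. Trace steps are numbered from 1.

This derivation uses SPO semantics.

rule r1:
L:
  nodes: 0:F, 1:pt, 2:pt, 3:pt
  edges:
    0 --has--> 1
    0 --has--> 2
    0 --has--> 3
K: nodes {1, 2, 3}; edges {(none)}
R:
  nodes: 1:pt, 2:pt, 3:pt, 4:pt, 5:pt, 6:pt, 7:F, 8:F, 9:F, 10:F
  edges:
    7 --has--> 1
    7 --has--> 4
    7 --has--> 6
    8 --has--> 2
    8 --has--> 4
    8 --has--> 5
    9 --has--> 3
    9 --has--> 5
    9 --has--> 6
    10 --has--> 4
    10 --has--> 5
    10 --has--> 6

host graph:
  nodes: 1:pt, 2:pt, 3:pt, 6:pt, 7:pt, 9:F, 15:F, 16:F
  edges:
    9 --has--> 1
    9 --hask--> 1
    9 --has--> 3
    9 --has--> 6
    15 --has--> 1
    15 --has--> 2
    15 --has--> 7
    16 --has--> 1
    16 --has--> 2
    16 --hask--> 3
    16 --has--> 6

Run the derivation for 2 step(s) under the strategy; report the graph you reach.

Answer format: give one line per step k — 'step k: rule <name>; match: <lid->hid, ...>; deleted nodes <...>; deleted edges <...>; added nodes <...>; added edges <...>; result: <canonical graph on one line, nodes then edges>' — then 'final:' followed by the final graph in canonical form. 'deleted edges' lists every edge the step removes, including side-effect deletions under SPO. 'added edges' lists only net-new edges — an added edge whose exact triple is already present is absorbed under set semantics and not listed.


step 1: rule r1; match: 0->9, 1->1, 2->3, 3->6; deleted nodes 9; deleted edges (9,1,has); (9,1,hask); (9,3,has); (9,6,has); added nodes 17, 18, 19, 20, 21, 22, 23; added edges (20,1,has); (20,17,has); (20,19,has); (21,3,has); (21,17,has); (21,18,has); (22,6,has); (22,18,has); (22,19,has); (23,17,has); (23,18,has); (23,19,has); result: nodes: 1:pt, 2:pt, 3:pt, 6:pt, 7:pt, 15:F, 16:F, 17:pt, 18:pt, 19:pt, 20:F, 21:F, 22:F, 23:F edges: (15,1,has); (15,2,has); (15,7,has); (16,1,has); (16,2,has); (16,3,hask); (16,6,has); (20,1,has); (20,17,has); (20,19,has); (21,3,has); (21,17,has); (21,18,has); (22,6,has); (22,18,has); (22,19,has); (23,17,has); (23,18,has); (23,19,has)
step 2: rule r1; match: 0->15, 1->1, 2->2, 3->7; deleted nodes 15; deleted edges (15,1,has); (15,2,has); (15,7,has); added nodes 24, 25, 26, 27, 28, 29, 30; added edges (27,1,has); (27,24,has); (27,26,has); (28,2,has); (28,24,has); (28,25,has); (29,7,has); (29,25,has); (29,26,has); (30,24,has); (30,25,has); (30,26,has); result: nodes: 1:pt, 2:pt, 3:pt, 6:pt, 7:pt, 16:F, 17:pt, 18:pt, 19:pt, 20:F, 21:F, 22:F, 23:F, 24:pt, 25:pt, 26:pt, 27:F, 28:F, 29:F, 30:F edges: (16,1,has); (16,2,has); (16,3,hask); (16,6,has); (20,1,has); (20,17,has); (20,19,has); (21,3,has); (21,17,has); (21,18,has); (22,6,has); (22,18,has); (22,19,has); (23,17,has); (23,18,has); (23,19,has); (27,1,has); (27,24,has); (27,26,has); (28,2,has); (28,24,has); (28,25,has); (29,7,has); (29,25,has); (29,26,has); (30,24,has); (30,25,has); (30,26,has)
final:
nodes: 1:pt, 2:pt, 3:pt, 6:pt, 7:pt, 16:F, 17:pt, 18:pt, 19:pt, 20:F, 21:F, 22:F, 23:F, 24:pt, 25:pt, 26:pt, 27:F, 28:F, 29:F, 30:F
edges: (16,1,has); (16,2,has); (16,3,hask); (16,6,has); (20,1,has); (20,17,has); (20,19,has); (21,3,has); (21,17,has); (21,18,has); (22,6,has); (22,18,has); (22,19,has); (23,17,has); (23,18,has); (23,19,has); (27,1,has); (27,24,has); (27,26,has); (28,2,has); (28,24,has); (28,25,has); (29,7,has); (29,25,has); (29,26,has); (30,24,has); (30,25,has); (30,26,has)


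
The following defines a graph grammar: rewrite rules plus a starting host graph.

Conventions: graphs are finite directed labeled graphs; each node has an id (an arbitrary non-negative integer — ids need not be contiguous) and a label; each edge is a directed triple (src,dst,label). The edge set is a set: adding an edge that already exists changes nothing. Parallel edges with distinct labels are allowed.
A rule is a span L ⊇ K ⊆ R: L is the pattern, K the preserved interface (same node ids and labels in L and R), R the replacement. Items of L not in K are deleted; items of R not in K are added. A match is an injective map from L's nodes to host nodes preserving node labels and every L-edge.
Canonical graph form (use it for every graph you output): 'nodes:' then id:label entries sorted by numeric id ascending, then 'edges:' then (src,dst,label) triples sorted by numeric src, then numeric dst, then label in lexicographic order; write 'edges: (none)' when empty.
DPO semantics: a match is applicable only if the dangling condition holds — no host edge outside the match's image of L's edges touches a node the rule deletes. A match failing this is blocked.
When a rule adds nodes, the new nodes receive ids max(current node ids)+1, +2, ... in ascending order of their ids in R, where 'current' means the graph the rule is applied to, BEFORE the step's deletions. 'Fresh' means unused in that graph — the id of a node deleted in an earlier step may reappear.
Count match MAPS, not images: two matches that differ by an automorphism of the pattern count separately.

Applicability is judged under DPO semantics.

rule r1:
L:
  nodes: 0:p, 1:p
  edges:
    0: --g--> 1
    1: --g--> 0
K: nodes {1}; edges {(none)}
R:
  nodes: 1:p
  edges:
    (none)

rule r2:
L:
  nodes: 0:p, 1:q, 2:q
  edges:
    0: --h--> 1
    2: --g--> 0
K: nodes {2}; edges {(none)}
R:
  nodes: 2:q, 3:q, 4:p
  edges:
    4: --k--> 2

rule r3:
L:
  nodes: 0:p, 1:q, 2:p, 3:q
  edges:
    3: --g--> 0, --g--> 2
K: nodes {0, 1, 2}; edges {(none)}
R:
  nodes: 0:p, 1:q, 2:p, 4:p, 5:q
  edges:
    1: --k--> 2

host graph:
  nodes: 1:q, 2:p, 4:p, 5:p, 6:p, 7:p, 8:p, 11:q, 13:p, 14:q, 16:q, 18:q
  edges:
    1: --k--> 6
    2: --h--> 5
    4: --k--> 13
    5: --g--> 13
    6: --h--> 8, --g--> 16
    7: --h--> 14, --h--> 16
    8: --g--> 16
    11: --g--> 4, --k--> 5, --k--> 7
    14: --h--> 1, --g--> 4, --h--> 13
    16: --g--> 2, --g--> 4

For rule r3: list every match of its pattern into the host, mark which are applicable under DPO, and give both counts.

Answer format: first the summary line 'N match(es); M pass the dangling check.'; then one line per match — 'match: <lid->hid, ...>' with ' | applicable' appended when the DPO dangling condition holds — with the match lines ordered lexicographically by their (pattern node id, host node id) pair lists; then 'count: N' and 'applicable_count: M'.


8 match(es); 0 pass the dangling check.
match: 0->2, 1->1, 2->4, 3->16
match: 0->2, 1->11, 2->4, 3->16
match: 0->2, 1->14, 2->4, 3->16
match: 0->2, 1->18, 2->4, 3->16
match: 0->4, 1->1, 2->2, 3->16
match: 0->4, 1->11, 2->2, 3->16
match: 0->4, 1->14, 2->2, 3->16
match: 0->4, 1->18, 2->2, 3->16
count: 8
applicable_count: 0


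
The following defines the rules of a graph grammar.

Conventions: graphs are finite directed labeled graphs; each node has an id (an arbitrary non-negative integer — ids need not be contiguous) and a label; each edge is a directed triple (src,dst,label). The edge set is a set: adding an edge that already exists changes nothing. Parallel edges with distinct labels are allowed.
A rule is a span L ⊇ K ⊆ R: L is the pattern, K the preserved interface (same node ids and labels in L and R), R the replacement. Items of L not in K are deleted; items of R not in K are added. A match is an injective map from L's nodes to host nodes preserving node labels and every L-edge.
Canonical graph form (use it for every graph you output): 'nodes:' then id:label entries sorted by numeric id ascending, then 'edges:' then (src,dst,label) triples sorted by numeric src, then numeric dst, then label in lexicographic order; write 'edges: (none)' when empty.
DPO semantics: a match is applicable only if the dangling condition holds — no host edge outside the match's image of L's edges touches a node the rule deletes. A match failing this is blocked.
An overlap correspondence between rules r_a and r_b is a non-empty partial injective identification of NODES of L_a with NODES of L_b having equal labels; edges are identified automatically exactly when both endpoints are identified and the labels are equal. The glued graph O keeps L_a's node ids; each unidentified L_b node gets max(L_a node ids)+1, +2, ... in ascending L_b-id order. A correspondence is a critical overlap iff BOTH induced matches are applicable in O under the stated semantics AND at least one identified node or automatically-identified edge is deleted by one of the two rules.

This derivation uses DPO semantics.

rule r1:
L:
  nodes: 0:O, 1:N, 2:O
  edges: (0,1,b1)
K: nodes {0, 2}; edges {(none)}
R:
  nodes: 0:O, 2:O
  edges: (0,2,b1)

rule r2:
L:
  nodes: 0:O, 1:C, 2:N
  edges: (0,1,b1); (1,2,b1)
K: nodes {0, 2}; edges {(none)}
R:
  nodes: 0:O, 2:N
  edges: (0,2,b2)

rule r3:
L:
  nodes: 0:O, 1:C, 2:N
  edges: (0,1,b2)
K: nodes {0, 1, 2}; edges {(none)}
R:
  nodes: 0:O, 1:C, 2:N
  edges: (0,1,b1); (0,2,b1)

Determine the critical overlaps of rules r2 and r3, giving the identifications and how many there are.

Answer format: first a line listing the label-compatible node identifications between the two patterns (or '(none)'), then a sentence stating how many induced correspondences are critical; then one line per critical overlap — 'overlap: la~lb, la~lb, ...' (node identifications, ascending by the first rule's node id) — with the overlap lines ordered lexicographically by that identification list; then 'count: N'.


label-compatible node identifications between L(r2) and L(r3): 0~0, 1~1, 2~2
0 of the induced correspondences are critical overlaps of r2 and r3.
count: 0


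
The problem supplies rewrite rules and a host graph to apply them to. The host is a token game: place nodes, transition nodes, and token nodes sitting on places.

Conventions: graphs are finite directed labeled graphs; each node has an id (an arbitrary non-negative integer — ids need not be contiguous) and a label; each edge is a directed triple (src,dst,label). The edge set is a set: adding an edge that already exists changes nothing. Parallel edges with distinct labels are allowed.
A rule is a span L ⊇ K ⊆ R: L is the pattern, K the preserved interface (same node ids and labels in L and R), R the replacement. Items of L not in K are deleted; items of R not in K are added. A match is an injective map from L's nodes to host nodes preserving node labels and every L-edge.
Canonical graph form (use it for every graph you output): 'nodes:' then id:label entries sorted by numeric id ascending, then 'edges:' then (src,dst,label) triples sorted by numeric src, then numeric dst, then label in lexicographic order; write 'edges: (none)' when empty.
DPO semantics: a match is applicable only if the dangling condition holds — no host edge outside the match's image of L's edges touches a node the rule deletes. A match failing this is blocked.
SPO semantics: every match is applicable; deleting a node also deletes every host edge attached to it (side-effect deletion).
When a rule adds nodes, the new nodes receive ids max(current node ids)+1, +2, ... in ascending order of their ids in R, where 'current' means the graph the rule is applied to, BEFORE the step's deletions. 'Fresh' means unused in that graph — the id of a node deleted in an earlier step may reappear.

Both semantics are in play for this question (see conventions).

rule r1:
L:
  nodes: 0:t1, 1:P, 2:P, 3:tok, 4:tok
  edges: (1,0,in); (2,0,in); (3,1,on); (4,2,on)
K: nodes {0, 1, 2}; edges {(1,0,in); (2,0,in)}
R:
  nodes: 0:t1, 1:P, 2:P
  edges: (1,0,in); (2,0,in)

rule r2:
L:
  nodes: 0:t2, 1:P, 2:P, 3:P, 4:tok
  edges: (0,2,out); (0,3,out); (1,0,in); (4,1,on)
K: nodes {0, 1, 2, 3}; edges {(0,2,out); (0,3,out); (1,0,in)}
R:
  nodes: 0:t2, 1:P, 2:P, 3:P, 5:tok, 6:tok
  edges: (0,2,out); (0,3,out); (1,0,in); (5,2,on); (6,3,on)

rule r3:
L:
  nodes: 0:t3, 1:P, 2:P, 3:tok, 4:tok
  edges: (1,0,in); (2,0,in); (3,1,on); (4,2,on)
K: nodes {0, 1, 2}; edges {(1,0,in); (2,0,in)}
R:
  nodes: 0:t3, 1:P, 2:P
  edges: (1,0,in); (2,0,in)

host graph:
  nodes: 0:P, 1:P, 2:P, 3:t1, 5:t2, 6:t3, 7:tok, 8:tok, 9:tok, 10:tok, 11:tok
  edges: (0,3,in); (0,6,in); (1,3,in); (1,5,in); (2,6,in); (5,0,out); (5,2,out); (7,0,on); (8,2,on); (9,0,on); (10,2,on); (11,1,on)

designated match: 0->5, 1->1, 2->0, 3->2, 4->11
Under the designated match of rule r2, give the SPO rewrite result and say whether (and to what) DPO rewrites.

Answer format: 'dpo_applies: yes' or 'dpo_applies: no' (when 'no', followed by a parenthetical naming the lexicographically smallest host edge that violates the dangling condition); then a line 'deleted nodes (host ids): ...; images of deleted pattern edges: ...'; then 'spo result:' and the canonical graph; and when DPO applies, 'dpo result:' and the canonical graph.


dpo_applies: yes
deleted nodes (host ids): 11; images of deleted pattern edges: (11,1,on)
spo result:
nodes: 0:P, 1:P, 2:P, 3:t1, 5:t2, 6:t3, 7:tok, 8:tok, 9:tok, 10:tok, 12:tok, 13:tok
edges: (0,3,in); (0,6,in); (1,3,in); (1,5,in); (2,6,in); (5,0,out); (5,2,out); (7,0,on); (8,2,on); (9,0,on); (10,2,on); (12,0,on); (13,2,on)
dpo result:
nodes: 0:P, 1:P, 2:P, 3:t1, 5:t2, 6:t3, 7:tok, 8:tok, 9:tok, 10:tok, 12:tok, 13:tok
edges: (0,3,in); (0,6,in); (1,3,in); (1,5,in); (2,6,in); (5,0,out); (5,2,out); (7,0,on); (8,2,on); (9,0,on); (10,2,on); (12,0,on); (13,2,on)


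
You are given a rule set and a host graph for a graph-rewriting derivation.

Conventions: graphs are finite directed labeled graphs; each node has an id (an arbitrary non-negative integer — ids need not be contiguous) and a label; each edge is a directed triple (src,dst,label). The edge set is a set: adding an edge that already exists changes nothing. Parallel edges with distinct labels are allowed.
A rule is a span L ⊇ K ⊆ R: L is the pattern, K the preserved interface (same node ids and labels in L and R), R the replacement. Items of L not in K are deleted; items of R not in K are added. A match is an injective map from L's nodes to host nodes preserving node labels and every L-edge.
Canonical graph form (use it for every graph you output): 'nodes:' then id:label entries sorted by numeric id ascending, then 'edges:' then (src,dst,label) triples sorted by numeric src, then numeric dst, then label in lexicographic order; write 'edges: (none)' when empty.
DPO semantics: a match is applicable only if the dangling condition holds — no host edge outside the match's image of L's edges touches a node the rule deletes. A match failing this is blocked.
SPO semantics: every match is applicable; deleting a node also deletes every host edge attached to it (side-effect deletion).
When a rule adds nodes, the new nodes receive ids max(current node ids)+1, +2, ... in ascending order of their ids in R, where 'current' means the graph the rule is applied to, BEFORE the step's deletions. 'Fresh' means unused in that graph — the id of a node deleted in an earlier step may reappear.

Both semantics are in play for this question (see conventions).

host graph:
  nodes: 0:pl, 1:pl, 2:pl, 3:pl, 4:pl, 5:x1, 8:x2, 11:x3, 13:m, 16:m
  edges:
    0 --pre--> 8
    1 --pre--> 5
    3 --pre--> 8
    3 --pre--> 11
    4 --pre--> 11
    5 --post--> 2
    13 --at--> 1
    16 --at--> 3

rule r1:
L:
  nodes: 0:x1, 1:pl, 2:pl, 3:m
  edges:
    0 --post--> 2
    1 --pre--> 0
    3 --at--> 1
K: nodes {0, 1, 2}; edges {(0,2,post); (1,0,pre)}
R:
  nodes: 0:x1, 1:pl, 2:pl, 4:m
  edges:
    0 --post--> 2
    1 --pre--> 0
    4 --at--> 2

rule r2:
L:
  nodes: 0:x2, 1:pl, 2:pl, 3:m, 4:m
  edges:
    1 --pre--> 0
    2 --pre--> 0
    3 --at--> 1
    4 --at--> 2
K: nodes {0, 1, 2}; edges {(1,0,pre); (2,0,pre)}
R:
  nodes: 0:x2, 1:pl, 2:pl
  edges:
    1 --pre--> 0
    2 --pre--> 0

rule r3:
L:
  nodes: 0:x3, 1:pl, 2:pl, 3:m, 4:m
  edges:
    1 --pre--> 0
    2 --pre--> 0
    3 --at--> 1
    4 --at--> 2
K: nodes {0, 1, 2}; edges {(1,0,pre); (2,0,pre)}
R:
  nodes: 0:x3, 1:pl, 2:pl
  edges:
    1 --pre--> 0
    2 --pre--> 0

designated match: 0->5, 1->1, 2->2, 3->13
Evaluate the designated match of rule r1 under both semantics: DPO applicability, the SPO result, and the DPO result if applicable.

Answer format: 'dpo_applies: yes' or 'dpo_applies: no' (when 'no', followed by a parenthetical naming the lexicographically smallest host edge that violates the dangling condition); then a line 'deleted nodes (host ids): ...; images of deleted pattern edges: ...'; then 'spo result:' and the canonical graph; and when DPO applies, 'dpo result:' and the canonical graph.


dpo_applies: yes
deleted nodes (host ids): 13; images of deleted pattern edges: (13,1,at)
spo result:
nodes: 0:pl, 1:pl, 2:pl, 3:pl, 4:pl, 5:x1, 8:x2, 11:x3, 16:m, 17:m
edges: (0,8,pre); (1,5,pre); (3,8,pre); (3,11,pre); (4,11,pre); (5,2,post); (16,3,at); (17,2,at)
dpo result:
nodes: 0:pl, 1:pl, 2:pl, 3:pl, 4:pl, 5:x1, 8:x2, 11:x3, 16:m, 17:m
edges: (0,8,pre); (1,5,pre); (3,8,pre); (3,11,pre); (4,11,pre); (5,2,post); (16,3,at); (17,2,at)


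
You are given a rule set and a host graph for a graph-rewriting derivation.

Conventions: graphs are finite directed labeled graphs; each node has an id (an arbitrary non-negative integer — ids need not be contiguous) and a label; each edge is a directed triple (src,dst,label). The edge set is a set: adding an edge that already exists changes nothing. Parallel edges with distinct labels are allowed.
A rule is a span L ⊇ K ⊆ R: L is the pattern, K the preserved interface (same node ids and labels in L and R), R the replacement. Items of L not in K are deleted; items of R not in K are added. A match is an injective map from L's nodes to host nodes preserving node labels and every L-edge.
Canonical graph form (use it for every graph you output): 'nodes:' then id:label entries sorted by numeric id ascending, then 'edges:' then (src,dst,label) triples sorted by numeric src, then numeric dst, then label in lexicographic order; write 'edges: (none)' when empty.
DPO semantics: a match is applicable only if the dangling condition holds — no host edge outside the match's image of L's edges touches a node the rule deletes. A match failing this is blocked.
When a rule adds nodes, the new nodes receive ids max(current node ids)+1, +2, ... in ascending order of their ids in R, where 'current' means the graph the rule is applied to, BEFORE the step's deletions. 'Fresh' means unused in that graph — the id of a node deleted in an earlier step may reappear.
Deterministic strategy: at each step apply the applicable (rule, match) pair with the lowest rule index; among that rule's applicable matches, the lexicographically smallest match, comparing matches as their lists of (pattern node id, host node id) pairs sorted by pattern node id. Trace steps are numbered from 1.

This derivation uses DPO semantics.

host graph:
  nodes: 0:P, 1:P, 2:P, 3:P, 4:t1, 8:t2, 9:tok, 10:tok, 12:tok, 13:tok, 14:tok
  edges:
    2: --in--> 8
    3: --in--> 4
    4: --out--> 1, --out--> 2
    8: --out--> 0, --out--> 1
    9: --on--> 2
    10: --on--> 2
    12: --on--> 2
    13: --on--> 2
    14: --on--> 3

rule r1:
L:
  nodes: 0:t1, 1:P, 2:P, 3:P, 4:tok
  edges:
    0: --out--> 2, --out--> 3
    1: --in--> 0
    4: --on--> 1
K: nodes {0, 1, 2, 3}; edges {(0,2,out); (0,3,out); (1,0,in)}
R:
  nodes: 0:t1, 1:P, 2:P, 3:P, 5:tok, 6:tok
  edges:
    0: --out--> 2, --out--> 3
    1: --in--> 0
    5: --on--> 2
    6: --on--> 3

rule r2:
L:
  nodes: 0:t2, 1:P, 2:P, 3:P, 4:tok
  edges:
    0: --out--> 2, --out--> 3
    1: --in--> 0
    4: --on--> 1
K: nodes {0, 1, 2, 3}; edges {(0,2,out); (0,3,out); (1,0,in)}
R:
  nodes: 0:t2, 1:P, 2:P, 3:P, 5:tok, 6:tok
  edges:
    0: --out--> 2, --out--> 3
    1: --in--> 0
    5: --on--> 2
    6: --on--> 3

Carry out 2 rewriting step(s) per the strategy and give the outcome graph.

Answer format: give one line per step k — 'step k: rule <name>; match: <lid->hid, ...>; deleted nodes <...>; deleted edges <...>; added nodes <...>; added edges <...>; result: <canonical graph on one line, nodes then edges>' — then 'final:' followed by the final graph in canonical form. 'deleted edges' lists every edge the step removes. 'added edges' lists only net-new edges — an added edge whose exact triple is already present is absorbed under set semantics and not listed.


step 1: rule r1; match: 0->4, 1->3, 2->1, 3->2, 4->14; deleted nodes 14; deleted edges (14,3,on); added nodes 15, 16; added edges (15,1,on); (16,2,on); result: nodes: 0:P, 1:P, 2:P, 3:P, 4:t1, 8:t2, 9:tok, 10:tok, 12:tok, 13:tok, 15:tok, 16:tok edges: (2,8,in); (3,4,in); (4,1,out); (4,2,out); (8,0,out); (8,1,out); (9,2,on); (10,2,on); (12,2,on); (13,2,on); (15,1,on); (16,2,on)
step 2: rule r2; match: 0->8, 1->2, 2->0, 3->1, 4->9; deleted nodes 9; deleted edges (9,2,on); added nodes 17, 18; added edges (17,0,on); (18,1,on); result: nodes: 0:P, 1:P, 2:P, 3:P, 4:t1, 8:t2, 10:tok, 12:tok, 13:tok, 15:tok, 16:tok, 17:tok, 18:tok edges: (2,8,in); (3,4,in); (4,1,out); (4,2,out); (8,0,out); (8,1,out); (10,2,on); (12,2,on); (13,2,on); (15,1,on); (16,2,on); (17,0,on); (18,1,on)
final:
nodes: 0:P, 1:P, 2:P, 3:P, 4:t1, 8:t2, 10:tok, 12:tok, 13:tok, 15:tok, 16:tok, 17:tok, 18:tok
edges: (2,8,in); (3,4,in); (4,1,out); (4,2,out); (8,0,out); (8,1,out); (10,2,on); (12,2,on); (13,2,on); (15,1,on); (16,2,on); (17,0,on); (18,1,on)


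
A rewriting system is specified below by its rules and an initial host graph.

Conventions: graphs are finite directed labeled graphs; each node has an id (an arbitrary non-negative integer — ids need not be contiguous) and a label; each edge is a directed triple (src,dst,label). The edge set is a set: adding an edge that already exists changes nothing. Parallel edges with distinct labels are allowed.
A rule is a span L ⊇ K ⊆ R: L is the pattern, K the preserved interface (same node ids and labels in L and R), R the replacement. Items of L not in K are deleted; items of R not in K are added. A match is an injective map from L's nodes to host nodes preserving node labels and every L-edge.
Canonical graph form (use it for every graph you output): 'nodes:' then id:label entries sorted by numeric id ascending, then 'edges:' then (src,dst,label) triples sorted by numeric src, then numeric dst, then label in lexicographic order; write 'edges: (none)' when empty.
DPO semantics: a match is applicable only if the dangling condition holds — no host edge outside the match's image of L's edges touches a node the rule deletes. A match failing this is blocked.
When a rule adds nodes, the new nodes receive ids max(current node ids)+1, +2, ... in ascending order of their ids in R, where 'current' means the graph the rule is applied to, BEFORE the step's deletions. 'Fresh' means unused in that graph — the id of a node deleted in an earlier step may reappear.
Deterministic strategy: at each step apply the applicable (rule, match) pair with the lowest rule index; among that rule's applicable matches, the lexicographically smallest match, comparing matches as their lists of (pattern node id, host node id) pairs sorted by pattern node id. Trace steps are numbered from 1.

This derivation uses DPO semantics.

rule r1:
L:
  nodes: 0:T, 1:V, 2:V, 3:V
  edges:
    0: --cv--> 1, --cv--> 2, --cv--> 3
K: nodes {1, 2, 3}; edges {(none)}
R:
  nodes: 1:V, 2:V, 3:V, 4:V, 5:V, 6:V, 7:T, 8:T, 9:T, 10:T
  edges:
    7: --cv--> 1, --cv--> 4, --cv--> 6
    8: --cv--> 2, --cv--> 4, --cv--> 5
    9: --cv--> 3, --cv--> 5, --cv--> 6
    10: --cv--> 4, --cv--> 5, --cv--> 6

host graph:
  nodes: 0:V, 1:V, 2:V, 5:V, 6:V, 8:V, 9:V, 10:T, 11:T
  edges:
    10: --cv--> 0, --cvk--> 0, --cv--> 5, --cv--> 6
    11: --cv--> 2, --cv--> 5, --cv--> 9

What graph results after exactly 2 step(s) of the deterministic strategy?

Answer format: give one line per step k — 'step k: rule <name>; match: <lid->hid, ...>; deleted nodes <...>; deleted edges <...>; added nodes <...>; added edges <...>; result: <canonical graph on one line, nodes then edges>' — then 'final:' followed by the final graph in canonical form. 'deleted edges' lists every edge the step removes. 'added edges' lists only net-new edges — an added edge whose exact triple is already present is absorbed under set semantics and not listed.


step 1: rule r1; match: 0->11, 1->2, 2->5, 3->9; deleted nodes 11; deleted edges (11,2,cv); (11,5,cv); (11,9,cv); added nodes 12, 13, 14, 15, 16, 17, 18; added edges (15,2,cv); (15,12,cv); (15,14,cv); (16,5,cv); (16,12,cv); (16,13,cv); (17,9,cv); (17,13,cv); (17,14,cv); (18,12,cv); (18,13,cv); (18,14,cv); result: nodes: 0:V, 1:V, 2:V, 5:V, 6:V, 8:V, 9:V, 10:T, 12:V, 13:V, 14:V, 15:T, 16:T, 17:T, 18:T edges: (10,0,cv); (10,0,cvk); (10,5,cv); (10,6,cv); (15,2,cv); (15,12,cv); (15,14,cv); (16,5,cv); (16,12,cv); (16,13,cv); (17,9,cv); (17,13,cv); (17,14,cv); (18,12,cv); (18,13,cv); (18,14,cv)
step 2: rule r1; match: 0->15, 1->2, 2->12, 3->14; deleted nodes 15; deleted edges (15,2,cv); (15,12,cv); (15,14,cv); added nodes 19, 20, 21, 22, 23, 24, 25; added edges (22,2,cv); (22,19,cv); (22,21,cv); (23,12,cv); (23,19,cv); (23,20,cv); (24,14,cv); (24,20,cv); (24,21,cv); (25,19,cv); (25,20,cv); (25,21,cv); result: nodes: 0:V, 1:V, 2:V, 5:V, 6:V, 8:V, 9:V, 10:T, 12:V, 13:V, 14:V, 16:T, 17:T, 18:T, 19:V, 20:V, 21:V, 22:T, 23:T, 24:T, 25:T edges: (10,0,cv); (10,0,cvk); (10,5,cv); (10,6,cv); (16,5,cv); (16,12,cv); (16,13,cv); (17,9,cv); (17,13,cv); (17,14,cv); (18,12,cv); (18,13,cv); (18,14,cv); (22,2,cv); (22,19,cv); (22,21,cv); (23,12,cv); (23,19,cv); (23,20,cv); (24,14,cv); (24,20,cv); (24,21,cv); (25,19,cv); (25,20,cv); (25,21,cv)
final:
nodes: 0:V, 1:V, 2:V, 5:V, 6:V, 8:V, 9:V, 10:T, 12:V, 13:V, 14:V, 16:T, 17:T, 18:T, 19:V, 20:V, 21:V, 22:T, 23:T, 24:T, 25:T
edges: (10,0,cv); (10,0,cvk); (10,5,cv); (10,6,cv); (16,5,cv); (16,12,cv); (16,13,cv); (17,9,cv); (17,13,cv); (17,14,cv); (18,12,cv); (18,13,cv); (18,14,cv); (22,2,cv); (22,19,cv); (22,21,cv); (23,12,cv); (23,19,cv); (23,20,cv); (24,14,cv); (24,20,cv); (24,21,cv); (25,19,cv); (25,20,cv); (25,21,cv)


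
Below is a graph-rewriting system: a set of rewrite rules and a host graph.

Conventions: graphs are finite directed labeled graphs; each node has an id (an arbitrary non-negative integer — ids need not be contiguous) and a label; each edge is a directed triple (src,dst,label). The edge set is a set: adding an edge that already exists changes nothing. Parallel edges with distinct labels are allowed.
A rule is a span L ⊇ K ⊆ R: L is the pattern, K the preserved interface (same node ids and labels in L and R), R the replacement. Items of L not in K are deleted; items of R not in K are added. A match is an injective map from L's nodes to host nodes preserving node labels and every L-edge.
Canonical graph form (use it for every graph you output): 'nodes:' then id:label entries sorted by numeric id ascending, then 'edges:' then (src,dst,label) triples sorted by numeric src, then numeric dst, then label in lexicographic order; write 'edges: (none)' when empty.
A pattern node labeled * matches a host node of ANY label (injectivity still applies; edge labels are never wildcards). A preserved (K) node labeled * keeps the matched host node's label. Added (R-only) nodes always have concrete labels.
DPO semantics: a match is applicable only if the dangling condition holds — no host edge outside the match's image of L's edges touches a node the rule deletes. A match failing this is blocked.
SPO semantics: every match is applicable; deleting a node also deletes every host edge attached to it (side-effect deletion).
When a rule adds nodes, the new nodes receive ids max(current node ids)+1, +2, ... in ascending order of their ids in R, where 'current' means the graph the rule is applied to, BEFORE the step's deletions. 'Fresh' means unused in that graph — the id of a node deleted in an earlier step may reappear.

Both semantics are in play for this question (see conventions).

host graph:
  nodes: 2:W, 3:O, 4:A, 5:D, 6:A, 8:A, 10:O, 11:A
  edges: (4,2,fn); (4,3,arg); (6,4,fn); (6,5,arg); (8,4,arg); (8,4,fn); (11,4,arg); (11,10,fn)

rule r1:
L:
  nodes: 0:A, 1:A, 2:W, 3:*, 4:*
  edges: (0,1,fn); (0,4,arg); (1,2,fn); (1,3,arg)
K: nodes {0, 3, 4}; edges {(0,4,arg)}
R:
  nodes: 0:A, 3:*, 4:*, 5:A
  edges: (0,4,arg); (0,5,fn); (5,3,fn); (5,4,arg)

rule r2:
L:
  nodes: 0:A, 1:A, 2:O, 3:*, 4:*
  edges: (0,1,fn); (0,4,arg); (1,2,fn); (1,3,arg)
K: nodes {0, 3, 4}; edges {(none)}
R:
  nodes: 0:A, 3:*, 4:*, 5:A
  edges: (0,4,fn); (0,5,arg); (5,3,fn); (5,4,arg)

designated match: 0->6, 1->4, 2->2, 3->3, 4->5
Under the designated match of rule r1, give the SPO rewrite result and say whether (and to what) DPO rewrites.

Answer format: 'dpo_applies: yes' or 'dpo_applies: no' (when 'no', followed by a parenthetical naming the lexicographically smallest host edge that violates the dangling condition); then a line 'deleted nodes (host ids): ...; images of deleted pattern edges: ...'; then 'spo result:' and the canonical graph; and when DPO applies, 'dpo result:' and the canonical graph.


dpo_applies: no
(the rule deletes node 4, which keeps host edge (8,4,arg) outside the match image — the dangling condition fails, DPO blocks; SPO proceeds and side-deletes such edges)
deleted nodes (host ids): 2, 4; images of deleted pattern edges: (4,2,fn); (4,3,arg); (6,4,fn)
spo result:
nodes: 3:O, 5:D, 6:A, 8:A, 10:O, 11:A, 12:A
edges: (6,5,arg); (6,12,fn); (11,10,fn); (12,3,fn); (12,5,arg)


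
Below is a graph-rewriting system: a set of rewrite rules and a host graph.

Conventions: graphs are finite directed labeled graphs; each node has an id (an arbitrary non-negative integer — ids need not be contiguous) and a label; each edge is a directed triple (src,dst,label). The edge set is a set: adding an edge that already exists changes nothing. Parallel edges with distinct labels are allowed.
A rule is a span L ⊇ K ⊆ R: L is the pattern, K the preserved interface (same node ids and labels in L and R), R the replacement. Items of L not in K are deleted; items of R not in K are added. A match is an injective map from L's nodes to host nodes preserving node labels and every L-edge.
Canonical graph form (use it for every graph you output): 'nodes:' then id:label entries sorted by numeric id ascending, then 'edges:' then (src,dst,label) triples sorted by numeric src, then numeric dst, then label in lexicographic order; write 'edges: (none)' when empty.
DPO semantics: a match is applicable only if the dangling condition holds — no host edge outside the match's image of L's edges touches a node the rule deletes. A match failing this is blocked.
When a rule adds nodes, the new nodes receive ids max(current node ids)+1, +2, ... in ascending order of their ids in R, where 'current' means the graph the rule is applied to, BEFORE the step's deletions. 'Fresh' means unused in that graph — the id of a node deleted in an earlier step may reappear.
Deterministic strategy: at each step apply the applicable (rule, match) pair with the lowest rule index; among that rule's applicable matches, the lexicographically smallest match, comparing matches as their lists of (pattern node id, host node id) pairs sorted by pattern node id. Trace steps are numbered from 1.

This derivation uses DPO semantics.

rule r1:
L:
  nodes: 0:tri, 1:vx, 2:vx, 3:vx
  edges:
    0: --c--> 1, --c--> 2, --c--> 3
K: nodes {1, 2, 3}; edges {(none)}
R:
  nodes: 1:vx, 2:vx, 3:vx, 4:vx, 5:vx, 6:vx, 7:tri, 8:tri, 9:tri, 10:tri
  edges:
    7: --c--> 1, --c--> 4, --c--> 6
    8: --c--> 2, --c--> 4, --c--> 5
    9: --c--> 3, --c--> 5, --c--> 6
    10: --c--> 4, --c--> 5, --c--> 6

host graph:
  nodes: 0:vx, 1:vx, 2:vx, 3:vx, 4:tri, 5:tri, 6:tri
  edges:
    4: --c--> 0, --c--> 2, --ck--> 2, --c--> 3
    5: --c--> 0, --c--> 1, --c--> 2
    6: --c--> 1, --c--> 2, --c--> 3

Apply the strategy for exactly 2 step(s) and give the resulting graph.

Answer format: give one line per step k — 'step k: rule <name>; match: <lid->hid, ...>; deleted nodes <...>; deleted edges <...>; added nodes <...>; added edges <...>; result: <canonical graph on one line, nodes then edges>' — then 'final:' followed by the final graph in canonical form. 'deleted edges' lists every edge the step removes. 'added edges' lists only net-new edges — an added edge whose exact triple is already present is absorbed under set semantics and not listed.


step 1: rule r1; match: 0->5, 1->0, 2->1, 3->2; deleted nodes 5; deleted edges (5,0,c); (5,1,c); (5,2,c); added nodes 7, 8, 9, 10, 11, 12, 13; added edges (10,0,c); (10,7,c); (10,9,c); (11,1,c); (11,7,c); (11,8,c); (12,2,c); (12,8,c); (12,9,c); (13,7,c); (13,8,c); (13,9,c); result: nodes: 0:vx, 1:vx, 2:vx, 3:vx, 4:tri, 6:tri, 7:vx, 8:vx, 9:vx, 10:tri, 11:tri, 12:tri, 13:tri edges: (4,0,c); (4,2,c); (4,2,ck); (4,3,c); (6,1,c); (6,2,c); (6,3,c); (10,0,c); (10,7,c); (10,9,c); (11,1,c); (11,7,c); (11,8,c); (12,2,c); (12,8,c); (12,9,c); (13,7,c); (13,8,c); (13,9,c)
step 2: rule r1; match: 0->6, 1->1, 2->2, 3->3; deleted nodes 6; deleted edges (6,1,c); (6,2,c); (6,3,c); added nodes 14, 15, 16, 17, 18, 19, 20; added edges (17,1,c); (17,14,c); (17,16,c); (18,2,c); (18,14,c); (18,15,c); (19,3,c); (19,15,c); (19,16,c); (20,14,c); (20,15,c); (20,16,c); result: nodes: 0:vx, 1:vx, 2:vx, 3:vx, 4:tri, 7:vx, 8:vx, 9:vx, 10:tri, 11:tri, 12:tri, 13:tri, 14:vx, 15:vx, 16:vx, 17:tri, 18:tri, 19:tri, 20:tri edges: (4,0,c); (4,2,c); (4,2,ck); (4,3,c); (10,0,c); (10,7,c); (10,9,c); (11,1,c); (11,7,c); (11,8,c); (12,2,c); (12,8,c); (12,9,c); (13,7,c); (13,8,c); (13,9,c); (17,1,c); (17,14,c); (17,16,c); (18,2,c); (18,14,c); (18,15,c); (19,3,c); (19,15,c); (19,16,c); (20,14,c); (20,15,c); (20,16,c)
final:
nodes: 0:vx, 1:vx, 2:vx, 3:vx, 4:tri, 7:vx, 8:vx, 9:vx, 10:tri, 11:tri, 12:tri, 13:tri, 14:vx, 15:vx, 16:vx, 17:tri, 18:tri, 19:tri, 20:tri
edges: (4,0,c); (4,2,c); (4,2,ck); (4,3,c); (10,0,c); (10,7,c); (10,9,c); (11,1,c); (11,7,c); (11,8,c); (12,2,c); (12,8,c); (12,9,c); (13,7,c); (13,8,c); (13,9,c); (17,1,c); (17,14,c); (17,16,c); (18,2,c); (18,14,c); (18,15,c); (19,3,c); (19,15,c); (19,16,c); (20,14,c); (20,15,c); (20,16,c)
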